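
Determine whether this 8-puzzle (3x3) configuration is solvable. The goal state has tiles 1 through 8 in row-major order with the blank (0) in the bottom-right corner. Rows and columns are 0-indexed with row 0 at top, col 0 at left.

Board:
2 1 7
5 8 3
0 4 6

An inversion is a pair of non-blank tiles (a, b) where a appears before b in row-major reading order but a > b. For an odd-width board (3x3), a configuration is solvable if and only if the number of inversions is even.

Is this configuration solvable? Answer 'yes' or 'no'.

Inversions (pairs i<j in row-major order where tile[i] > tile[j] > 0): 10
10 is even, so the puzzle is solvable.

Answer: yes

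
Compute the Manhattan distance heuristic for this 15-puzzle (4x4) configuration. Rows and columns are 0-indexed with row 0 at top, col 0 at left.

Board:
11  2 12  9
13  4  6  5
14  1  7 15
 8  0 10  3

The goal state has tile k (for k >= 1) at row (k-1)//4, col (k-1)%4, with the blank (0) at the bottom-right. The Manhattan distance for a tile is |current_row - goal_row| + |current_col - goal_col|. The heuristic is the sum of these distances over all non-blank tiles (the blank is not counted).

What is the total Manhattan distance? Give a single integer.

Answer: 40

Derivation:
Tile 11: at (0,0), goal (2,2), distance |0-2|+|0-2| = 4
Tile 2: at (0,1), goal (0,1), distance |0-0|+|1-1| = 0
Tile 12: at (0,2), goal (2,3), distance |0-2|+|2-3| = 3
Tile 9: at (0,3), goal (2,0), distance |0-2|+|3-0| = 5
Tile 13: at (1,0), goal (3,0), distance |1-3|+|0-0| = 2
Tile 4: at (1,1), goal (0,3), distance |1-0|+|1-3| = 3
Tile 6: at (1,2), goal (1,1), distance |1-1|+|2-1| = 1
Tile 5: at (1,3), goal (1,0), distance |1-1|+|3-0| = 3
Tile 14: at (2,0), goal (3,1), distance |2-3|+|0-1| = 2
Tile 1: at (2,1), goal (0,0), distance |2-0|+|1-0| = 3
Tile 7: at (2,2), goal (1,2), distance |2-1|+|2-2| = 1
Tile 15: at (2,3), goal (3,2), distance |2-3|+|3-2| = 2
Tile 8: at (3,0), goal (1,3), distance |3-1|+|0-3| = 5
Tile 10: at (3,2), goal (2,1), distance |3-2|+|2-1| = 2
Tile 3: at (3,3), goal (0,2), distance |3-0|+|3-2| = 4
Sum: 4 + 0 + 3 + 5 + 2 + 3 + 1 + 3 + 2 + 3 + 1 + 2 + 5 + 2 + 4 = 40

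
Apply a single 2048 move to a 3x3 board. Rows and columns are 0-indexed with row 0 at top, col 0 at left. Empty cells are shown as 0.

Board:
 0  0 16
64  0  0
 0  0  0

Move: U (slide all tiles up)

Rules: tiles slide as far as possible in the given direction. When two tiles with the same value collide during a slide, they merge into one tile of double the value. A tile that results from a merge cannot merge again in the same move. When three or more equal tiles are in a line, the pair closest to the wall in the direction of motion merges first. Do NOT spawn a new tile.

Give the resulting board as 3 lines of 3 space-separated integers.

Answer: 64  0 16
 0  0  0
 0  0  0

Derivation:
Slide up:
col 0: [0, 64, 0] -> [64, 0, 0]
col 1: [0, 0, 0] -> [0, 0, 0]
col 2: [16, 0, 0] -> [16, 0, 0]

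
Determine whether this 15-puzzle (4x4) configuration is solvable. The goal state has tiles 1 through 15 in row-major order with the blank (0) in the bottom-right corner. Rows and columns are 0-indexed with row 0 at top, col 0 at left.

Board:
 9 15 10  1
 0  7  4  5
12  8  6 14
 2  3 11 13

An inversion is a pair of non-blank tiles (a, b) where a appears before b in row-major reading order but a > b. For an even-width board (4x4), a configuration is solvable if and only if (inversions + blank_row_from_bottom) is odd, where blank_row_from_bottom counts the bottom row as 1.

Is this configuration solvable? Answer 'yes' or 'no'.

Inversions: 52
Blank is in row 1 (0-indexed from top), which is row 3 counting from the bottom (bottom = 1).
52 + 3 = 55, which is odd, so the puzzle is solvable.

Answer: yes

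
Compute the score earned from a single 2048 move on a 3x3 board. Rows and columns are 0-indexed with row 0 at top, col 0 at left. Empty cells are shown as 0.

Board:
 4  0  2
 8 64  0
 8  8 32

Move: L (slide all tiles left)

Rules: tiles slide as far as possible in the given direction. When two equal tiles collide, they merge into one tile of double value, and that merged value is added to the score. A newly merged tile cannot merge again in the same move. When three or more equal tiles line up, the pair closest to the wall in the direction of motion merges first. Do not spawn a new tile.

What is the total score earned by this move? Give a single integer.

Slide left:
row 0: [4, 0, 2] -> [4, 2, 0]  score +0 (running 0)
row 1: [8, 64, 0] -> [8, 64, 0]  score +0 (running 0)
row 2: [8, 8, 32] -> [16, 32, 0]  score +16 (running 16)
Board after move:
 4  2  0
 8 64  0
16 32  0

Answer: 16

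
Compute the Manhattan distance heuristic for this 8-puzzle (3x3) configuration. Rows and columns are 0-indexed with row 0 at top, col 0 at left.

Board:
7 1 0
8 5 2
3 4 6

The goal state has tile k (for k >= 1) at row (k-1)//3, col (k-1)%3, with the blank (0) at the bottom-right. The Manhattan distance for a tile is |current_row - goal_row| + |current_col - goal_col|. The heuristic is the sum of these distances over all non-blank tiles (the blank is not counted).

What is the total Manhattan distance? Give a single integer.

Answer: 14

Derivation:
Tile 7: (0,0)->(2,0) = 2
Tile 1: (0,1)->(0,0) = 1
Tile 8: (1,0)->(2,1) = 2
Tile 5: (1,1)->(1,1) = 0
Tile 2: (1,2)->(0,1) = 2
Tile 3: (2,0)->(0,2) = 4
Tile 4: (2,1)->(1,0) = 2
Tile 6: (2,2)->(1,2) = 1
Sum: 2 + 1 + 2 + 0 + 2 + 4 + 2 + 1 = 14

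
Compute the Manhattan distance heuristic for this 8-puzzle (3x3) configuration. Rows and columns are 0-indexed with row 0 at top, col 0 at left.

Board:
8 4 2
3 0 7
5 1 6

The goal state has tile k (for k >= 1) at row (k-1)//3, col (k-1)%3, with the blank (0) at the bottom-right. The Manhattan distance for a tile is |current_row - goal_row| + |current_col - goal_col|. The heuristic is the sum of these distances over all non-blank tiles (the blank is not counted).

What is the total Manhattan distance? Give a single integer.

Tile 8: at (0,0), goal (2,1), distance |0-2|+|0-1| = 3
Tile 4: at (0,1), goal (1,0), distance |0-1|+|1-0| = 2
Tile 2: at (0,2), goal (0,1), distance |0-0|+|2-1| = 1
Tile 3: at (1,0), goal (0,2), distance |1-0|+|0-2| = 3
Tile 7: at (1,2), goal (2,0), distance |1-2|+|2-0| = 3
Tile 5: at (2,0), goal (1,1), distance |2-1|+|0-1| = 2
Tile 1: at (2,1), goal (0,0), distance |2-0|+|1-0| = 3
Tile 6: at (2,2), goal (1,2), distance |2-1|+|2-2| = 1
Sum: 3 + 2 + 1 + 3 + 3 + 2 + 3 + 1 = 18

Answer: 18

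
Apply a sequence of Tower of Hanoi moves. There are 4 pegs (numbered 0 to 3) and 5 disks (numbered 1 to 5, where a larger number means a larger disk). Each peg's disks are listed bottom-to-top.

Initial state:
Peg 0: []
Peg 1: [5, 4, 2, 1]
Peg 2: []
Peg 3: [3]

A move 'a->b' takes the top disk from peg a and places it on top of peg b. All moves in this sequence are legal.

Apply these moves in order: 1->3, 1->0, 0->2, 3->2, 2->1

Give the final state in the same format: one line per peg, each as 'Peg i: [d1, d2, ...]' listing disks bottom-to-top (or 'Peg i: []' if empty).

Answer: Peg 0: []
Peg 1: [5, 4, 1]
Peg 2: [2]
Peg 3: [3]

Derivation:
After move 1 (1->3):
Peg 0: []
Peg 1: [5, 4, 2]
Peg 2: []
Peg 3: [3, 1]

After move 2 (1->0):
Peg 0: [2]
Peg 1: [5, 4]
Peg 2: []
Peg 3: [3, 1]

After move 3 (0->2):
Peg 0: []
Peg 1: [5, 4]
Peg 2: [2]
Peg 3: [3, 1]

After move 4 (3->2):
Peg 0: []
Peg 1: [5, 4]
Peg 2: [2, 1]
Peg 3: [3]

After move 5 (2->1):
Peg 0: []
Peg 1: [5, 4, 1]
Peg 2: [2]
Peg 3: [3]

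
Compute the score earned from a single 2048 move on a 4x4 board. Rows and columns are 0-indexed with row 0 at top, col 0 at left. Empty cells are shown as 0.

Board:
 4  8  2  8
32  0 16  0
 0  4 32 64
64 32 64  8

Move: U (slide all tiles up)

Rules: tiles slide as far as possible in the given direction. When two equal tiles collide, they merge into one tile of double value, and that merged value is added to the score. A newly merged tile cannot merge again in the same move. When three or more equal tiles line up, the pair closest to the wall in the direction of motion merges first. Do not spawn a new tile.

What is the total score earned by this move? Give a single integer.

Slide up:
col 0: [4, 32, 0, 64] -> [4, 32, 64, 0]  score +0 (running 0)
col 1: [8, 0, 4, 32] -> [8, 4, 32, 0]  score +0 (running 0)
col 2: [2, 16, 32, 64] -> [2, 16, 32, 64]  score +0 (running 0)
col 3: [8, 0, 64, 8] -> [8, 64, 8, 0]  score +0 (running 0)
Board after move:
 4  8  2  8
32  4 16 64
64 32 32  8
 0  0 64  0

Answer: 0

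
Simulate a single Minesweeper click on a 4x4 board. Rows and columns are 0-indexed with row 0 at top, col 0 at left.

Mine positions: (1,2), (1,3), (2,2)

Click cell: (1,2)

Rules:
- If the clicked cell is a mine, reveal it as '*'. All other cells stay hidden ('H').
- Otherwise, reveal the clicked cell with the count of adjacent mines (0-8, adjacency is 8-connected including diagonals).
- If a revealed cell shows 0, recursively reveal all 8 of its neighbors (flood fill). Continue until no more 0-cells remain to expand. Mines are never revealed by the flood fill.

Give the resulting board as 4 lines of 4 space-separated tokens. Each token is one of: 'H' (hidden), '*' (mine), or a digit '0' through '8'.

H H H H
H H * H
H H H H
H H H H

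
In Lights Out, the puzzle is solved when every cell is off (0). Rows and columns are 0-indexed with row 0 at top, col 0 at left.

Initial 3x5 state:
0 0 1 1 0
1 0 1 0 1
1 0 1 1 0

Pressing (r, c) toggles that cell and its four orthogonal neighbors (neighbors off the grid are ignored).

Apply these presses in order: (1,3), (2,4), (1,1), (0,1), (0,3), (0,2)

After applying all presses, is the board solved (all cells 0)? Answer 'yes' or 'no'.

Answer: no

Derivation:
After press 1 at (1,3):
0 0 1 0 0
1 0 0 1 0
1 0 1 0 0

After press 2 at (2,4):
0 0 1 0 0
1 0 0 1 1
1 0 1 1 1

After press 3 at (1,1):
0 1 1 0 0
0 1 1 1 1
1 1 1 1 1

After press 4 at (0,1):
1 0 0 0 0
0 0 1 1 1
1 1 1 1 1

After press 5 at (0,3):
1 0 1 1 1
0 0 1 0 1
1 1 1 1 1

After press 6 at (0,2):
1 1 0 0 1
0 0 0 0 1
1 1 1 1 1

Lights still on: 9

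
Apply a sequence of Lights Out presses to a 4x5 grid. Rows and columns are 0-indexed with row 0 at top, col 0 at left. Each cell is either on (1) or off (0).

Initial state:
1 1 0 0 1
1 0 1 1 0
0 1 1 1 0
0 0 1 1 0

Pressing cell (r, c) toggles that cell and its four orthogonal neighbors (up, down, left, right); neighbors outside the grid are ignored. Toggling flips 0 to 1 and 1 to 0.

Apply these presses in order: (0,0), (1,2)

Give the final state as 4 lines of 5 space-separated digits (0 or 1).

After press 1 at (0,0):
0 0 0 0 1
0 0 1 1 0
0 1 1 1 0
0 0 1 1 0

After press 2 at (1,2):
0 0 1 0 1
0 1 0 0 0
0 1 0 1 0
0 0 1 1 0

Answer: 0 0 1 0 1
0 1 0 0 0
0 1 0 1 0
0 0 1 1 0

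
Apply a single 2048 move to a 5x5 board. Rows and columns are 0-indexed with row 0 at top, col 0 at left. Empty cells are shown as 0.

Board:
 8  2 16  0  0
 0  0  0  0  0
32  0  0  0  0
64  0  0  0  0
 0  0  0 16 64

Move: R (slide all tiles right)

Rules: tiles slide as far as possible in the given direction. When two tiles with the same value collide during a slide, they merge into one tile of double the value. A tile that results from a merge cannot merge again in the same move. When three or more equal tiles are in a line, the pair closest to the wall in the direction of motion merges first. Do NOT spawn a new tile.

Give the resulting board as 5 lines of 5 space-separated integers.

Answer:  0  0  8  2 16
 0  0  0  0  0
 0  0  0  0 32
 0  0  0  0 64
 0  0  0 16 64

Derivation:
Slide right:
row 0: [8, 2, 16, 0, 0] -> [0, 0, 8, 2, 16]
row 1: [0, 0, 0, 0, 0] -> [0, 0, 0, 0, 0]
row 2: [32, 0, 0, 0, 0] -> [0, 0, 0, 0, 32]
row 3: [64, 0, 0, 0, 0] -> [0, 0, 0, 0, 64]
row 4: [0, 0, 0, 16, 64] -> [0, 0, 0, 16, 64]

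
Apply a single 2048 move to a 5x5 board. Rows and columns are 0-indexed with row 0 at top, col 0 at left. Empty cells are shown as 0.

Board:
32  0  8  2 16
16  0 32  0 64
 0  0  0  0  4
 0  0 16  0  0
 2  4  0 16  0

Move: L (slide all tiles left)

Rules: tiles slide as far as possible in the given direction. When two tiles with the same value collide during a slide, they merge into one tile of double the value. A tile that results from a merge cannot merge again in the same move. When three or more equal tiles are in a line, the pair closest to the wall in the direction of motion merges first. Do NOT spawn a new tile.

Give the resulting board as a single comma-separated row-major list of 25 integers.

Answer: 32, 8, 2, 16, 0, 16, 32, 64, 0, 0, 4, 0, 0, 0, 0, 16, 0, 0, 0, 0, 2, 4, 16, 0, 0

Derivation:
Slide left:
row 0: [32, 0, 8, 2, 16] -> [32, 8, 2, 16, 0]
row 1: [16, 0, 32, 0, 64] -> [16, 32, 64, 0, 0]
row 2: [0, 0, 0, 0, 4] -> [4, 0, 0, 0, 0]
row 3: [0, 0, 16, 0, 0] -> [16, 0, 0, 0, 0]
row 4: [2, 4, 0, 16, 0] -> [2, 4, 16, 0, 0]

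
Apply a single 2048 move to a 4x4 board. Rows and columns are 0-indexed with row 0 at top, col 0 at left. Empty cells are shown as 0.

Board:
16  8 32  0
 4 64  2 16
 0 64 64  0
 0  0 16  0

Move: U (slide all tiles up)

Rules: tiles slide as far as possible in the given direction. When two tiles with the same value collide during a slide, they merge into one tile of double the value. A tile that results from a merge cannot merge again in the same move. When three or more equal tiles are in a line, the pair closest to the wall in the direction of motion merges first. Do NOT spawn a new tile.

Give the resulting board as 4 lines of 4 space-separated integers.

Answer:  16   8  32  16
  4 128   2   0
  0   0  64   0
  0   0  16   0

Derivation:
Slide up:
col 0: [16, 4, 0, 0] -> [16, 4, 0, 0]
col 1: [8, 64, 64, 0] -> [8, 128, 0, 0]
col 2: [32, 2, 64, 16] -> [32, 2, 64, 16]
col 3: [0, 16, 0, 0] -> [16, 0, 0, 0]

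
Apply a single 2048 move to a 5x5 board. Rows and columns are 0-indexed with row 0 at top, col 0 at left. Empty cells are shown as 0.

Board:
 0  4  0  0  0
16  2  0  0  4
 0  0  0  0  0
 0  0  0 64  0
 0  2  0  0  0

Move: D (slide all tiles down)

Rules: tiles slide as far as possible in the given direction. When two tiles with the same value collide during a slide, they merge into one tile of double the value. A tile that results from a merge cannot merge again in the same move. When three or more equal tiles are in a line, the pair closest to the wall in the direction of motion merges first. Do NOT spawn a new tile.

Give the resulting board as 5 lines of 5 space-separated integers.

Slide down:
col 0: [0, 16, 0, 0, 0] -> [0, 0, 0, 0, 16]
col 1: [4, 2, 0, 0, 2] -> [0, 0, 0, 4, 4]
col 2: [0, 0, 0, 0, 0] -> [0, 0, 0, 0, 0]
col 3: [0, 0, 0, 64, 0] -> [0, 0, 0, 0, 64]
col 4: [0, 4, 0, 0, 0] -> [0, 0, 0, 0, 4]

Answer:  0  0  0  0  0
 0  0  0  0  0
 0  0  0  0  0
 0  4  0  0  0
16  4  0 64  4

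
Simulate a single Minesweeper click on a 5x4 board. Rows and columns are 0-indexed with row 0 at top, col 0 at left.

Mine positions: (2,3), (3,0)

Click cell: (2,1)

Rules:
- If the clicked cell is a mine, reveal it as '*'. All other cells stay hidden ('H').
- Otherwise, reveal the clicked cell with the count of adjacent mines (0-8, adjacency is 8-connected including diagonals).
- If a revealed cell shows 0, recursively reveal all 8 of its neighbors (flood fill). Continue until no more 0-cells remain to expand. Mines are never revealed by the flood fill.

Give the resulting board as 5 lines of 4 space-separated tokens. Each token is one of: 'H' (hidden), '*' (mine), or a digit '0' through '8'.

H H H H
H H H H
H 1 H H
H H H H
H H H H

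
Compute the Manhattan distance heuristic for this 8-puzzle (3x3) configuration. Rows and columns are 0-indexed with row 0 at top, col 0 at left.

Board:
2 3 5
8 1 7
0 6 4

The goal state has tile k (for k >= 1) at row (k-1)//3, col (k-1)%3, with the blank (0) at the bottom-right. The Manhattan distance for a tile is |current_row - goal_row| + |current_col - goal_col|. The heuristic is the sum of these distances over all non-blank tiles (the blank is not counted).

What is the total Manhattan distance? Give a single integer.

Answer: 16

Derivation:
Tile 2: (0,0)->(0,1) = 1
Tile 3: (0,1)->(0,2) = 1
Tile 5: (0,2)->(1,1) = 2
Tile 8: (1,0)->(2,1) = 2
Tile 1: (1,1)->(0,0) = 2
Tile 7: (1,2)->(2,0) = 3
Tile 6: (2,1)->(1,2) = 2
Tile 4: (2,2)->(1,0) = 3
Sum: 1 + 1 + 2 + 2 + 2 + 3 + 2 + 3 = 16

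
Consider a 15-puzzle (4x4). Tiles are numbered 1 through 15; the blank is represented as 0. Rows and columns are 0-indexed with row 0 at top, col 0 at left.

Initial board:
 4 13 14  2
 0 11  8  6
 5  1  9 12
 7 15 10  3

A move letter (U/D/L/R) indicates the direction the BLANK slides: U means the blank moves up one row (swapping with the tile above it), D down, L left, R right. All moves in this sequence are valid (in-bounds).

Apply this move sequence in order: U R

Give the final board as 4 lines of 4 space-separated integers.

After move 1 (U):
 0 13 14  2
 4 11  8  6
 5  1  9 12
 7 15 10  3

After move 2 (R):
13  0 14  2
 4 11  8  6
 5  1  9 12
 7 15 10  3

Answer: 13  0 14  2
 4 11  8  6
 5  1  9 12
 7 15 10  3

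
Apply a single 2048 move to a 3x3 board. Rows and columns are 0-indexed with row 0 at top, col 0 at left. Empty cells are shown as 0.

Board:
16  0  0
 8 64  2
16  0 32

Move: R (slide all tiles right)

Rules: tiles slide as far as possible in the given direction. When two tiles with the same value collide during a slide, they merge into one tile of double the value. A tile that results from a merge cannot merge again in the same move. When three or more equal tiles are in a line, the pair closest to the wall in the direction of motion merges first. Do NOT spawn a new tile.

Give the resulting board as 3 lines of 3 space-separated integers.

Slide right:
row 0: [16, 0, 0] -> [0, 0, 16]
row 1: [8, 64, 2] -> [8, 64, 2]
row 2: [16, 0, 32] -> [0, 16, 32]

Answer:  0  0 16
 8 64  2
 0 16 32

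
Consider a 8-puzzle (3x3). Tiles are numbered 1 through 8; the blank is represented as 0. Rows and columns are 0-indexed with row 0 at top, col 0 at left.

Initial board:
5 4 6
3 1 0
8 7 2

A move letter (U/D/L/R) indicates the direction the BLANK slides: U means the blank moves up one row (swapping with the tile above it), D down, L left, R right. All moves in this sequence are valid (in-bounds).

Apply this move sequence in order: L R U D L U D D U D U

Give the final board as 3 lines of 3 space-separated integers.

After move 1 (L):
5 4 6
3 0 1
8 7 2

After move 2 (R):
5 4 6
3 1 0
8 7 2

After move 3 (U):
5 4 0
3 1 6
8 7 2

After move 4 (D):
5 4 6
3 1 0
8 7 2

After move 5 (L):
5 4 6
3 0 1
8 7 2

After move 6 (U):
5 0 6
3 4 1
8 7 2

After move 7 (D):
5 4 6
3 0 1
8 7 2

After move 8 (D):
5 4 6
3 7 1
8 0 2

After move 9 (U):
5 4 6
3 0 1
8 7 2

After move 10 (D):
5 4 6
3 7 1
8 0 2

After move 11 (U):
5 4 6
3 0 1
8 7 2

Answer: 5 4 6
3 0 1
8 7 2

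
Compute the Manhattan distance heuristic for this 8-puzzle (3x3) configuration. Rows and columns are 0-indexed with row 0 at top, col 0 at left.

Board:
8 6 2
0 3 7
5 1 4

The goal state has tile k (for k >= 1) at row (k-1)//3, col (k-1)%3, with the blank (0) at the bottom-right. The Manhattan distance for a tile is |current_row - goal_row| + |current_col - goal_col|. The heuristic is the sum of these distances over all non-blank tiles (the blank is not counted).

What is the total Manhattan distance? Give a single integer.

Tile 8: at (0,0), goal (2,1), distance |0-2|+|0-1| = 3
Tile 6: at (0,1), goal (1,2), distance |0-1|+|1-2| = 2
Tile 2: at (0,2), goal (0,1), distance |0-0|+|2-1| = 1
Tile 3: at (1,1), goal (0,2), distance |1-0|+|1-2| = 2
Tile 7: at (1,2), goal (2,0), distance |1-2|+|2-0| = 3
Tile 5: at (2,0), goal (1,1), distance |2-1|+|0-1| = 2
Tile 1: at (2,1), goal (0,0), distance |2-0|+|1-0| = 3
Tile 4: at (2,2), goal (1,0), distance |2-1|+|2-0| = 3
Sum: 3 + 2 + 1 + 2 + 3 + 2 + 3 + 3 = 19

Answer: 19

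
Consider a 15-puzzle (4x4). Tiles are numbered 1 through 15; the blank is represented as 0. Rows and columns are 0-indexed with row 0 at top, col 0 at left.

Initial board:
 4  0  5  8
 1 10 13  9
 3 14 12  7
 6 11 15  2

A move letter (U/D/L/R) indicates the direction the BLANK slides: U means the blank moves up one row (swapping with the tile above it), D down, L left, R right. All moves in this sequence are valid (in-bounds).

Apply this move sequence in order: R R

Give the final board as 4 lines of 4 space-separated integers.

After move 1 (R):
 4  5  0  8
 1 10 13  9
 3 14 12  7
 6 11 15  2

After move 2 (R):
 4  5  8  0
 1 10 13  9
 3 14 12  7
 6 11 15  2

Answer:  4  5  8  0
 1 10 13  9
 3 14 12  7
 6 11 15  2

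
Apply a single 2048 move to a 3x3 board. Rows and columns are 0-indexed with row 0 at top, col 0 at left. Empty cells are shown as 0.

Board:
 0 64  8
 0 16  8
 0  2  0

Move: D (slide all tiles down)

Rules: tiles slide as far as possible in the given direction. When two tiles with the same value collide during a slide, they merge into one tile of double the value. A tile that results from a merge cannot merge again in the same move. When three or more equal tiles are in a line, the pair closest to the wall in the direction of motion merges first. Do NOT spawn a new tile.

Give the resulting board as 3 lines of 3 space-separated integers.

Slide down:
col 0: [0, 0, 0] -> [0, 0, 0]
col 1: [64, 16, 2] -> [64, 16, 2]
col 2: [8, 8, 0] -> [0, 0, 16]

Answer:  0 64  0
 0 16  0
 0  2 16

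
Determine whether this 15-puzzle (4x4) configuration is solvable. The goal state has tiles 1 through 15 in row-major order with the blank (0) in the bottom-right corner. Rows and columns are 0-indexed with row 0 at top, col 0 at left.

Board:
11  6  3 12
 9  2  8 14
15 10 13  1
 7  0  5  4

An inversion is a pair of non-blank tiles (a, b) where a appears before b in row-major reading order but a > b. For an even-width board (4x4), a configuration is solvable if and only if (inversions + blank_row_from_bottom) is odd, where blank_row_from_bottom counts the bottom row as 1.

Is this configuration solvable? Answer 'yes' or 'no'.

Answer: no

Derivation:
Inversions: 59
Blank is in row 3 (0-indexed from top), which is row 1 counting from the bottom (bottom = 1).
59 + 1 = 60, which is even, so the puzzle is not solvable.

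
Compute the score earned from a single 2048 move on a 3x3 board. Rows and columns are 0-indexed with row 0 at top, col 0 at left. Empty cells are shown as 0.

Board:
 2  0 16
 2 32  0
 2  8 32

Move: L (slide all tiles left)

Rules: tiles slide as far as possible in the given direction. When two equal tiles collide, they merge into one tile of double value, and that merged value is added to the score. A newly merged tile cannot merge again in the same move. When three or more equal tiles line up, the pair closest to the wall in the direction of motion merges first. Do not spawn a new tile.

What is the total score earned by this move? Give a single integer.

Answer: 0

Derivation:
Slide left:
row 0: [2, 0, 16] -> [2, 16, 0]  score +0 (running 0)
row 1: [2, 32, 0] -> [2, 32, 0]  score +0 (running 0)
row 2: [2, 8, 32] -> [2, 8, 32]  score +0 (running 0)
Board after move:
 2 16  0
 2 32  0
 2  8 32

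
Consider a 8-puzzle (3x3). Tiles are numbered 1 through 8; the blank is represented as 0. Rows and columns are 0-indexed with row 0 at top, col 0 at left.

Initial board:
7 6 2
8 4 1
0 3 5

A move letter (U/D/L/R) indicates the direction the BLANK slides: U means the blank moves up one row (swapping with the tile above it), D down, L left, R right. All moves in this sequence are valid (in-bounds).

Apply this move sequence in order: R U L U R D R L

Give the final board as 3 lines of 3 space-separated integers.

After move 1 (R):
7 6 2
8 4 1
3 0 5

After move 2 (U):
7 6 2
8 0 1
3 4 5

After move 3 (L):
7 6 2
0 8 1
3 4 5

After move 4 (U):
0 6 2
7 8 1
3 4 5

After move 5 (R):
6 0 2
7 8 1
3 4 5

After move 6 (D):
6 8 2
7 0 1
3 4 5

After move 7 (R):
6 8 2
7 1 0
3 4 5

After move 8 (L):
6 8 2
7 0 1
3 4 5

Answer: 6 8 2
7 0 1
3 4 5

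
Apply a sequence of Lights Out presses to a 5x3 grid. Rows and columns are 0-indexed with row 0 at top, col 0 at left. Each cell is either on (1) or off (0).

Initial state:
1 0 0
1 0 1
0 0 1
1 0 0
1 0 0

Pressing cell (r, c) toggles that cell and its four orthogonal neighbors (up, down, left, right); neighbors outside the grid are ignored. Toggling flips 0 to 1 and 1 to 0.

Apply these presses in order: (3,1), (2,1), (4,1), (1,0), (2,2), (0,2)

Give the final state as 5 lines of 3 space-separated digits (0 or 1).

After press 1 at (3,1):
1 0 0
1 0 1
0 1 1
0 1 1
1 1 0

After press 2 at (2,1):
1 0 0
1 1 1
1 0 0
0 0 1
1 1 0

After press 3 at (4,1):
1 0 0
1 1 1
1 0 0
0 1 1
0 0 1

After press 4 at (1,0):
0 0 0
0 0 1
0 0 0
0 1 1
0 0 1

After press 5 at (2,2):
0 0 0
0 0 0
0 1 1
0 1 0
0 0 1

After press 6 at (0,2):
0 1 1
0 0 1
0 1 1
0 1 0
0 0 1

Answer: 0 1 1
0 0 1
0 1 1
0 1 0
0 0 1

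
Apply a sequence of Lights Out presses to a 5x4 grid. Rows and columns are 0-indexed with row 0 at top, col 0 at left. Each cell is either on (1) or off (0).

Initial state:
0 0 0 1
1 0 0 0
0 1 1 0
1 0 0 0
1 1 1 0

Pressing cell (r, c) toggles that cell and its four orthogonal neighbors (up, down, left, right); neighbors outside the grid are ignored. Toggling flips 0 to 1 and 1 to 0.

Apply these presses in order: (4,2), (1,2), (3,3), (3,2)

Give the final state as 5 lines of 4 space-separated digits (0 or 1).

Answer: 0 0 1 1
1 1 1 1
0 1 1 1
1 1 1 0
1 0 1 0

Derivation:
After press 1 at (4,2):
0 0 0 1
1 0 0 0
0 1 1 0
1 0 1 0
1 0 0 1

After press 2 at (1,2):
0 0 1 1
1 1 1 1
0 1 0 0
1 0 1 0
1 0 0 1

After press 3 at (3,3):
0 0 1 1
1 1 1 1
0 1 0 1
1 0 0 1
1 0 0 0

After press 4 at (3,2):
0 0 1 1
1 1 1 1
0 1 1 1
1 1 1 0
1 0 1 0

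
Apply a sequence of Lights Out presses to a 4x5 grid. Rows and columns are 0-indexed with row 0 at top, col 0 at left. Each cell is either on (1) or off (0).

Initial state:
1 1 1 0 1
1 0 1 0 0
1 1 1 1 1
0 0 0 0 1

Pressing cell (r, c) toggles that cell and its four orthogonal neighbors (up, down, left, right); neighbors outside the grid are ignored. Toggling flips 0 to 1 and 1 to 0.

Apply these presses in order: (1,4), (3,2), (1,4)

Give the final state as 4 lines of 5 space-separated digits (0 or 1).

Answer: 1 1 1 0 1
1 0 1 0 0
1 1 0 1 1
0 1 1 1 1

Derivation:
After press 1 at (1,4):
1 1 1 0 0
1 0 1 1 1
1 1 1 1 0
0 0 0 0 1

After press 2 at (3,2):
1 1 1 0 0
1 0 1 1 1
1 1 0 1 0
0 1 1 1 1

After press 3 at (1,4):
1 1 1 0 1
1 0 1 0 0
1 1 0 1 1
0 1 1 1 1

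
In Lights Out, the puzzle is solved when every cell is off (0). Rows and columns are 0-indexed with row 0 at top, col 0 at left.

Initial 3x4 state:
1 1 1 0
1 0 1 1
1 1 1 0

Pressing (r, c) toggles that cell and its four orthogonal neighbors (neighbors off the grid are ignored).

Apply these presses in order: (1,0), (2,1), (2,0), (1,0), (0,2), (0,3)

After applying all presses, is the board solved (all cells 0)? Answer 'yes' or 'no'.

After press 1 at (1,0):
0 1 1 0
0 1 1 1
0 1 1 0

After press 2 at (2,1):
0 1 1 0
0 0 1 1
1 0 0 0

After press 3 at (2,0):
0 1 1 0
1 0 1 1
0 1 0 0

After press 4 at (1,0):
1 1 1 0
0 1 1 1
1 1 0 0

After press 5 at (0,2):
1 0 0 1
0 1 0 1
1 1 0 0

After press 6 at (0,3):
1 0 1 0
0 1 0 0
1 1 0 0

Lights still on: 5

Answer: no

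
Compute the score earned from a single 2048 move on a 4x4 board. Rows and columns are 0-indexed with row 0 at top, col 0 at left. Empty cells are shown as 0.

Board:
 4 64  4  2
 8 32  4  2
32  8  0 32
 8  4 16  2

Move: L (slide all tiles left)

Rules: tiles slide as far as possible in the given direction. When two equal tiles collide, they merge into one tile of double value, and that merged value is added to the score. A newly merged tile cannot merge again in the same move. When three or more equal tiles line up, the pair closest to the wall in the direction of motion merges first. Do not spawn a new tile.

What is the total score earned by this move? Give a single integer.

Slide left:
row 0: [4, 64, 4, 2] -> [4, 64, 4, 2]  score +0 (running 0)
row 1: [8, 32, 4, 2] -> [8, 32, 4, 2]  score +0 (running 0)
row 2: [32, 8, 0, 32] -> [32, 8, 32, 0]  score +0 (running 0)
row 3: [8, 4, 16, 2] -> [8, 4, 16, 2]  score +0 (running 0)
Board after move:
 4 64  4  2
 8 32  4  2
32  8 32  0
 8  4 16  2

Answer: 0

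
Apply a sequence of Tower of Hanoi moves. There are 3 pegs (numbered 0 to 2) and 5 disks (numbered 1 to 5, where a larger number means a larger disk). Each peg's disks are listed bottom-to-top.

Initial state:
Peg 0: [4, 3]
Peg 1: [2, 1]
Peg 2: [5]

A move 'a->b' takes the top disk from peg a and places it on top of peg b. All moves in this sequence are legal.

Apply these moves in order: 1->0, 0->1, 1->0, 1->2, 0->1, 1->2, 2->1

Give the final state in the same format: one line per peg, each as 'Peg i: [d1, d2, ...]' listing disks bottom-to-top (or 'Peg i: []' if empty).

Answer: Peg 0: [4, 3]
Peg 1: [1]
Peg 2: [5, 2]

Derivation:
After move 1 (1->0):
Peg 0: [4, 3, 1]
Peg 1: [2]
Peg 2: [5]

After move 2 (0->1):
Peg 0: [4, 3]
Peg 1: [2, 1]
Peg 2: [5]

After move 3 (1->0):
Peg 0: [4, 3, 1]
Peg 1: [2]
Peg 2: [5]

After move 4 (1->2):
Peg 0: [4, 3, 1]
Peg 1: []
Peg 2: [5, 2]

After move 5 (0->1):
Peg 0: [4, 3]
Peg 1: [1]
Peg 2: [5, 2]

After move 6 (1->2):
Peg 0: [4, 3]
Peg 1: []
Peg 2: [5, 2, 1]

After move 7 (2->1):
Peg 0: [4, 3]
Peg 1: [1]
Peg 2: [5, 2]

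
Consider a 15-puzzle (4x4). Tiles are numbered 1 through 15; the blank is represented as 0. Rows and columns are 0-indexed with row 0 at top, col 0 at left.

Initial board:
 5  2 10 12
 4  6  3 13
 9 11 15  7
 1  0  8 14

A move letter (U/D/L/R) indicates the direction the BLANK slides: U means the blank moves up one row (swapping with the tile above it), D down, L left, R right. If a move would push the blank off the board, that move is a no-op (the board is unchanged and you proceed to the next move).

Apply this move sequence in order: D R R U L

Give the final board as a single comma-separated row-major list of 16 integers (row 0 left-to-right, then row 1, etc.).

After move 1 (D):
 5  2 10 12
 4  6  3 13
 9 11 15  7
 1  0  8 14

After move 2 (R):
 5  2 10 12
 4  6  3 13
 9 11 15  7
 1  8  0 14

After move 3 (R):
 5  2 10 12
 4  6  3 13
 9 11 15  7
 1  8 14  0

After move 4 (U):
 5  2 10 12
 4  6  3 13
 9 11 15  0
 1  8 14  7

After move 5 (L):
 5  2 10 12
 4  6  3 13
 9 11  0 15
 1  8 14  7

Answer: 5, 2, 10, 12, 4, 6, 3, 13, 9, 11, 0, 15, 1, 8, 14, 7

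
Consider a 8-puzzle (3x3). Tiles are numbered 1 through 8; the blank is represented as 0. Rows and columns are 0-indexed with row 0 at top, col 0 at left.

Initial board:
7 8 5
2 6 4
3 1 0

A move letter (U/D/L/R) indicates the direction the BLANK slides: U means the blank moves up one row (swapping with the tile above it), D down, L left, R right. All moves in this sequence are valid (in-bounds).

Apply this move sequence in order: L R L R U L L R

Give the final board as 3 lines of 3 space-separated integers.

After move 1 (L):
7 8 5
2 6 4
3 0 1

After move 2 (R):
7 8 5
2 6 4
3 1 0

After move 3 (L):
7 8 5
2 6 4
3 0 1

After move 4 (R):
7 8 5
2 6 4
3 1 0

After move 5 (U):
7 8 5
2 6 0
3 1 4

After move 6 (L):
7 8 5
2 0 6
3 1 4

After move 7 (L):
7 8 5
0 2 6
3 1 4

After move 8 (R):
7 8 5
2 0 6
3 1 4

Answer: 7 8 5
2 0 6
3 1 4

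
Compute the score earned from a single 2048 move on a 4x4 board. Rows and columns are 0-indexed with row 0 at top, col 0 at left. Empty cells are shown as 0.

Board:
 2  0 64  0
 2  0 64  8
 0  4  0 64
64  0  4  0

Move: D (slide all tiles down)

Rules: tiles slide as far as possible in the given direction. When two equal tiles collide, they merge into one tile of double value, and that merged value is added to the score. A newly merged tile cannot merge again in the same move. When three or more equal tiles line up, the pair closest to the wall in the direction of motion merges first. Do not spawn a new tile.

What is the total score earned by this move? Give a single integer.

Slide down:
col 0: [2, 2, 0, 64] -> [0, 0, 4, 64]  score +4 (running 4)
col 1: [0, 0, 4, 0] -> [0, 0, 0, 4]  score +0 (running 4)
col 2: [64, 64, 0, 4] -> [0, 0, 128, 4]  score +128 (running 132)
col 3: [0, 8, 64, 0] -> [0, 0, 8, 64]  score +0 (running 132)
Board after move:
  0   0   0   0
  0   0   0   0
  4   0 128   8
 64   4   4  64

Answer: 132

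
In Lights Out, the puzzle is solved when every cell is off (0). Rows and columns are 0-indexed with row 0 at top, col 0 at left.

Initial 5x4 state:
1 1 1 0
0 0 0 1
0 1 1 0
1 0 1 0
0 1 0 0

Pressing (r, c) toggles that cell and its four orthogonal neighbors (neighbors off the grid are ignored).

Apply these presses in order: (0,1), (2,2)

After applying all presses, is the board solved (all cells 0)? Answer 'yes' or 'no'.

After press 1 at (0,1):
0 0 0 0
0 1 0 1
0 1 1 0
1 0 1 0
0 1 0 0

After press 2 at (2,2):
0 0 0 0
0 1 1 1
0 0 0 1
1 0 0 0
0 1 0 0

Lights still on: 6

Answer: no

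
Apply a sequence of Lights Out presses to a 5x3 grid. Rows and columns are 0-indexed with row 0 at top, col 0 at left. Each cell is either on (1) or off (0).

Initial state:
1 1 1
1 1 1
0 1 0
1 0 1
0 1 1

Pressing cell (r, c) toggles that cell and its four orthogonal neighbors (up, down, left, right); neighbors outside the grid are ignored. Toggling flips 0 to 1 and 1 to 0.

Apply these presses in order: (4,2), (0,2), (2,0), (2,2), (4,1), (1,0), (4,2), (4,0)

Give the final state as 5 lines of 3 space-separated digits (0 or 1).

Answer: 0 0 0
1 0 1
0 1 1
1 1 0
0 1 0

Derivation:
After press 1 at (4,2):
1 1 1
1 1 1
0 1 0
1 0 0
0 0 0

After press 2 at (0,2):
1 0 0
1 1 0
0 1 0
1 0 0
0 0 0

After press 3 at (2,0):
1 0 0
0 1 0
1 0 0
0 0 0
0 0 0

After press 4 at (2,2):
1 0 0
0 1 1
1 1 1
0 0 1
0 0 0

After press 5 at (4,1):
1 0 0
0 1 1
1 1 1
0 1 1
1 1 1

After press 6 at (1,0):
0 0 0
1 0 1
0 1 1
0 1 1
1 1 1

After press 7 at (4,2):
0 0 0
1 0 1
0 1 1
0 1 0
1 0 0

After press 8 at (4,0):
0 0 0
1 0 1
0 1 1
1 1 0
0 1 0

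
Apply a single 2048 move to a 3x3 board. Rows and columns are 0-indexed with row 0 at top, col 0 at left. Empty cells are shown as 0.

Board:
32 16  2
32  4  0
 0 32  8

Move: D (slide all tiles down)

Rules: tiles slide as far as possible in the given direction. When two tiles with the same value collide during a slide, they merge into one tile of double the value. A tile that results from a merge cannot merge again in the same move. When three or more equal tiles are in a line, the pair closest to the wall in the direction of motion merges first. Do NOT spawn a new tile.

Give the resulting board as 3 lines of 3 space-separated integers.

Answer:  0 16  0
 0  4  2
64 32  8

Derivation:
Slide down:
col 0: [32, 32, 0] -> [0, 0, 64]
col 1: [16, 4, 32] -> [16, 4, 32]
col 2: [2, 0, 8] -> [0, 2, 8]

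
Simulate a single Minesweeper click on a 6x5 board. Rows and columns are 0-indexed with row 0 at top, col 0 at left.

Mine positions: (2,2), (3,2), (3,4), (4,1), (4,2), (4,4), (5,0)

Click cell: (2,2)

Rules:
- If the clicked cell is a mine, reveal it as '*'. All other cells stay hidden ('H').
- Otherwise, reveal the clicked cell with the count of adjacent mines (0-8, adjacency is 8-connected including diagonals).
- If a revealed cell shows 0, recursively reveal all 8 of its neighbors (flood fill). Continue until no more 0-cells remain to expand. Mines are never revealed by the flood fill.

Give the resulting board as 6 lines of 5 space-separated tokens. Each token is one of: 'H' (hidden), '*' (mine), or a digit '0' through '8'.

H H H H H
H H H H H
H H * H H
H H H H H
H H H H H
H H H H H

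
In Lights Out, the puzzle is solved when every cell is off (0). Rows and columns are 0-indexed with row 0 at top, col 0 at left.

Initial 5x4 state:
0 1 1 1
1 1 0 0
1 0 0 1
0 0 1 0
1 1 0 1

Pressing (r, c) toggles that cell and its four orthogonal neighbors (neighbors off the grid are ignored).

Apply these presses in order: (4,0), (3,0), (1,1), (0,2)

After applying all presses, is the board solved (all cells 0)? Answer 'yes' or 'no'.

After press 1 at (4,0):
0 1 1 1
1 1 0 0
1 0 0 1
1 0 1 0
0 0 0 1

After press 2 at (3,0):
0 1 1 1
1 1 0 0
0 0 0 1
0 1 1 0
1 0 0 1

After press 3 at (1,1):
0 0 1 1
0 0 1 0
0 1 0 1
0 1 1 0
1 0 0 1

After press 4 at (0,2):
0 1 0 0
0 0 0 0
0 1 0 1
0 1 1 0
1 0 0 1

Lights still on: 7

Answer: no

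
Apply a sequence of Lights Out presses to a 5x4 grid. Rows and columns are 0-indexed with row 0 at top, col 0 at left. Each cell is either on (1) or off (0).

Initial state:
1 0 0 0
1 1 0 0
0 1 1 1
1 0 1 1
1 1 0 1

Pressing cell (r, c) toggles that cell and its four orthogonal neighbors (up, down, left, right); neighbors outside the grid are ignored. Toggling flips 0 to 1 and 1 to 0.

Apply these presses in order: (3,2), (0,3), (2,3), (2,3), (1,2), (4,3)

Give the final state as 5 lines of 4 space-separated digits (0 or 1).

Answer: 1 0 0 1
1 0 1 0
0 1 1 1
1 1 0 1
1 1 0 0

Derivation:
After press 1 at (3,2):
1 0 0 0
1 1 0 0
0 1 0 1
1 1 0 0
1 1 1 1

After press 2 at (0,3):
1 0 1 1
1 1 0 1
0 1 0 1
1 1 0 0
1 1 1 1

After press 3 at (2,3):
1 0 1 1
1 1 0 0
0 1 1 0
1 1 0 1
1 1 1 1

After press 4 at (2,3):
1 0 1 1
1 1 0 1
0 1 0 1
1 1 0 0
1 1 1 1

After press 5 at (1,2):
1 0 0 1
1 0 1 0
0 1 1 1
1 1 0 0
1 1 1 1

After press 6 at (4,3):
1 0 0 1
1 0 1 0
0 1 1 1
1 1 0 1
1 1 0 0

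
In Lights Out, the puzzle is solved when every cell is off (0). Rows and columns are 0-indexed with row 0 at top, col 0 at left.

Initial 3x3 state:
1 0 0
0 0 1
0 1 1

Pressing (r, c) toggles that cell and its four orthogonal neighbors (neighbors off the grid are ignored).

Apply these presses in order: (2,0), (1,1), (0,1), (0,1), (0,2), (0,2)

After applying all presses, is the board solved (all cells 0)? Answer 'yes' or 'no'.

After press 1 at (2,0):
1 0 0
1 0 1
1 0 1

After press 2 at (1,1):
1 1 0
0 1 0
1 1 1

After press 3 at (0,1):
0 0 1
0 0 0
1 1 1

After press 4 at (0,1):
1 1 0
0 1 0
1 1 1

After press 5 at (0,2):
1 0 1
0 1 1
1 1 1

After press 6 at (0,2):
1 1 0
0 1 0
1 1 1

Lights still on: 6

Answer: no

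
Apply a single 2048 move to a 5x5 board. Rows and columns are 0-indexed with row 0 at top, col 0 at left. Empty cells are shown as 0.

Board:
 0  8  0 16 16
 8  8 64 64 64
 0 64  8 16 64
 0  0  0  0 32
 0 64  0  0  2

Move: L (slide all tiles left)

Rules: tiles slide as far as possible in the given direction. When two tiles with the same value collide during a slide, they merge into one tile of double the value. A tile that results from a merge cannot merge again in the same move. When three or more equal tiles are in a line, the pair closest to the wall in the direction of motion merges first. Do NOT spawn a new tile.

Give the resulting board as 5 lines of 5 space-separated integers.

Answer:   8  32   0   0   0
 16 128  64   0   0
 64   8  16  64   0
 32   0   0   0   0
 64   2   0   0   0

Derivation:
Slide left:
row 0: [0, 8, 0, 16, 16] -> [8, 32, 0, 0, 0]
row 1: [8, 8, 64, 64, 64] -> [16, 128, 64, 0, 0]
row 2: [0, 64, 8, 16, 64] -> [64, 8, 16, 64, 0]
row 3: [0, 0, 0, 0, 32] -> [32, 0, 0, 0, 0]
row 4: [0, 64, 0, 0, 2] -> [64, 2, 0, 0, 0]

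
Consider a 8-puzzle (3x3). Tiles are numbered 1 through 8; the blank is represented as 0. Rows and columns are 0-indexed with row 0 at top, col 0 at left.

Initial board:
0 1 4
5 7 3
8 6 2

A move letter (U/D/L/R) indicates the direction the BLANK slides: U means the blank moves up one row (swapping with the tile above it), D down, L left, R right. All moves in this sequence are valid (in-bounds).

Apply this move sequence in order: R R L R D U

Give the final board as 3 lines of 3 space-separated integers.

Answer: 1 4 0
5 7 3
8 6 2

Derivation:
After move 1 (R):
1 0 4
5 7 3
8 6 2

After move 2 (R):
1 4 0
5 7 3
8 6 2

After move 3 (L):
1 0 4
5 7 3
8 6 2

After move 4 (R):
1 4 0
5 7 3
8 6 2

After move 5 (D):
1 4 3
5 7 0
8 6 2

After move 6 (U):
1 4 0
5 7 3
8 6 2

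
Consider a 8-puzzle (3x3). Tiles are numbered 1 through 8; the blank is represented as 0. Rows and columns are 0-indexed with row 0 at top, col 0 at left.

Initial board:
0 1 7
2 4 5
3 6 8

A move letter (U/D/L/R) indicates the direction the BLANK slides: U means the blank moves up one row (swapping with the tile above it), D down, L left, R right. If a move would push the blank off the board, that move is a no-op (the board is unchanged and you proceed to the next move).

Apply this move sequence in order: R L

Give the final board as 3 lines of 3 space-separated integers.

Answer: 0 1 7
2 4 5
3 6 8

Derivation:
After move 1 (R):
1 0 7
2 4 5
3 6 8

After move 2 (L):
0 1 7
2 4 5
3 6 8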